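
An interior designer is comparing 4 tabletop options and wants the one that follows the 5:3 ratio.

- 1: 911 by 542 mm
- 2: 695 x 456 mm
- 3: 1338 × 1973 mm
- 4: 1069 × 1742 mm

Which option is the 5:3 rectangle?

Ratios (long/short): 1 ≈ 1.681; 2 ≈ 1.524; 3 ≈ 1.475; 4 ≈ 1.630.
5:3 ≈ 1.667; option 1 is nearest (Δ 0.014).

1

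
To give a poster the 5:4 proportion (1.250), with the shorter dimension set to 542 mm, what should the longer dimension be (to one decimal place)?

677.5 mm

5:4 = 1.25000.
Longer side = 542 × 1.25000 ≈ 677.500 → 677.5 mm.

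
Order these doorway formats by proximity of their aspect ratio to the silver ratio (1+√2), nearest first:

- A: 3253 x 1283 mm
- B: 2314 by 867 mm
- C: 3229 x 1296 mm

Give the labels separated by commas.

Ratios: A = 3253 / 1283 ≈ 2.535; B = 2314 / 867 ≈ 2.669; C = 3229 / 1296 ≈ 2.492.
|Δ from 2.414|: A 0.121; B 0.255; C 0.078.

C, A, B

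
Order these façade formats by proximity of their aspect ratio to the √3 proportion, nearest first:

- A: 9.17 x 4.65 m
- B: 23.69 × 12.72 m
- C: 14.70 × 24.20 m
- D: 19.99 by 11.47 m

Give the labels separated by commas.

D, C, B, A

Ratios: A = 9.17 / 4.65 ≈ 1.972; B = 23.69 / 12.72 ≈ 1.862; C = 24.20 / 14.70 ≈ 1.646; D = 19.99 / 11.47 ≈ 1.743.
|Δ from 1.732|: A 0.240; B 0.130; C 0.086; D 0.011.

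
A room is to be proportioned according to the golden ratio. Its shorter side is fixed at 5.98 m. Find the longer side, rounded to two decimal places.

golden ratio ≈ 1.61803.
Longer side = 5.98 × 1.61803 ≈ 9.6758 → 9.68 m.

9.68 m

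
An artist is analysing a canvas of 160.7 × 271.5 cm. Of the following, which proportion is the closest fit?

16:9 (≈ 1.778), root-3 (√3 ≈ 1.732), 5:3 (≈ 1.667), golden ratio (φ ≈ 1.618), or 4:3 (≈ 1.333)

5:3

271.5/160.7 ≈ 1.689. Nearest candidates are 5:3 (1.667, off by 0.022) and root-3 (1.732, off by 0.043).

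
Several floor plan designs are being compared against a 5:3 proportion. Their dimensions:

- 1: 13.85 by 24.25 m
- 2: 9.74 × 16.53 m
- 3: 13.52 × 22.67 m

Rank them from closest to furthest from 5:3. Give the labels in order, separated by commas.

Ratios: 1 = 24.25 / 13.85 ≈ 1.751; 2 = 16.53 / 9.74 ≈ 1.697; 3 = 22.67 / 13.52 ≈ 1.677.
|Δ from 1.667|: 1 0.084; 2 0.030; 3 0.010.

3, 2, 1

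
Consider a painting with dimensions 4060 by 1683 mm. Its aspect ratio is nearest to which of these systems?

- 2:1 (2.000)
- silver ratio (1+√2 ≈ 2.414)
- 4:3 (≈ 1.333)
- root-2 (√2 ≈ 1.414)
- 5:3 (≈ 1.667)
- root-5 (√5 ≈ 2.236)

Ratio = 4060 / 1683 ≈ 2.412.
Distances: 2:1 2.000 (Δ 0.412); silver ratio 2.414 (Δ 0.002); 4:3 1.333 (Δ 1.079); root-2 1.414 (Δ 0.998); 5:3 1.667 (Δ 0.745); root-5 2.236 (Δ 0.176).

silver ratio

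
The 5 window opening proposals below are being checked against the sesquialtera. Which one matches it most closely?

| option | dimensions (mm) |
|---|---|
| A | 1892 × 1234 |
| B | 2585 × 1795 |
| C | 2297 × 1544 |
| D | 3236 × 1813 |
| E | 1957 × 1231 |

C

Target 3:2 ≈ 1.500.
A: 1.533 (Δ0.033)  B: 1.440 (Δ0.060)  C: 1.488 (Δ0.012)  D: 1.785 (Δ0.285)  E: 1.590 (Δ0.090)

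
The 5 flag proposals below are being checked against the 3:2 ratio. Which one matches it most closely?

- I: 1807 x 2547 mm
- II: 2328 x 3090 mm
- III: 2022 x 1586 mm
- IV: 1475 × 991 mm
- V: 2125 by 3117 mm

IV

Target 3:2 ≈ 1.500.
I: 1.410 (Δ0.090)  II: 1.327 (Δ0.173)  III: 1.275 (Δ0.225)  IV: 1.488 (Δ0.012)  V: 1.467 (Δ0.033)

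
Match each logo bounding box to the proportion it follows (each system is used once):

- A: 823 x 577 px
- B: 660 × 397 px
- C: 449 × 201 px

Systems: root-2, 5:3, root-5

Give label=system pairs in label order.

A=root-2, B=5:3, C=root-5

A = 823/577 ≈ 1.426 → root-2 (1.414)
B = 660/397 ≈ 1.662 → 5:3 (1.667)
C = 449/201 ≈ 2.234 → root-5 (2.236)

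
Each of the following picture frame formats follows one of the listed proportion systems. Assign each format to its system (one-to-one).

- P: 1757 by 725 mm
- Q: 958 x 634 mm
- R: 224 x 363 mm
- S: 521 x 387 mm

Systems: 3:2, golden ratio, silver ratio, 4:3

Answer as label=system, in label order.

P=silver ratio, Q=3:2, R=golden ratio, S=4:3

P = 1757/725 ≈ 2.423 → silver ratio (2.414)
Q = 958/634 ≈ 1.511 → 3:2 (1.500)
R = 363/224 ≈ 1.621 → golden ratio (1.618)
S = 521/387 ≈ 1.346 → 4:3 (1.333)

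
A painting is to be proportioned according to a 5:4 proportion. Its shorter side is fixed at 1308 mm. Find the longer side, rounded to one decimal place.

5:4 = 1.25000.
Longer side = 1308 × 1.25000 ≈ 1635.000 → 1635.0 mm.

1635.0 mm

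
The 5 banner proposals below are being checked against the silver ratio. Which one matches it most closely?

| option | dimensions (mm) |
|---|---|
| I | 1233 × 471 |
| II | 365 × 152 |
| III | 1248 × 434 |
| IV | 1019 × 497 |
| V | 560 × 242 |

II

Ratios (long/short): I ≈ 2.618; II ≈ 2.401; III ≈ 2.876; IV ≈ 2.050; V ≈ 2.314.
silver ratio ≈ 2.414; option II is nearest (Δ 0.013).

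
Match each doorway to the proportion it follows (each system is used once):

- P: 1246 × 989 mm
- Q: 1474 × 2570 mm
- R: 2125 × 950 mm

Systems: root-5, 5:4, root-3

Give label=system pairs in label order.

Ratios: P ≈ 1.260; Q ≈ 1.744; R ≈ 2.237.
Targets: root-5 ≈ 2.236; 5:4 ≈ 1.250; root-3 ≈ 1.732.

P=5:4, Q=root-3, R=root-5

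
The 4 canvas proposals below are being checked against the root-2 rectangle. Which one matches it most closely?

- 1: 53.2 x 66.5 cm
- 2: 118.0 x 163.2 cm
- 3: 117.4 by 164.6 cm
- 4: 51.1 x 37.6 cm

Ratios (long/short): 1 ≈ 1.250; 2 ≈ 1.383; 3 ≈ 1.402; 4 ≈ 1.359.
root-2 ≈ 1.414; option 3 is nearest (Δ 0.012).

3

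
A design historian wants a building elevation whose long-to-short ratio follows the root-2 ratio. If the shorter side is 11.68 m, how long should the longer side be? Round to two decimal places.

root-2 ≈ 1.41421.
Longer side = 11.68 × 1.41421 ≈ 16.5180 → 16.52 m.

16.52 m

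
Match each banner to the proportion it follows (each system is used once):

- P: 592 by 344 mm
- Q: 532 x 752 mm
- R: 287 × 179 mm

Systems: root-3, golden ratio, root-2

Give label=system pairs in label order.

Ratios: P ≈ 1.721; Q ≈ 1.414; R ≈ 1.603.
Targets: root-3 ≈ 1.732; golden ratio ≈ 1.618; root-2 ≈ 1.414.

P=root-3, Q=root-2, R=golden ratio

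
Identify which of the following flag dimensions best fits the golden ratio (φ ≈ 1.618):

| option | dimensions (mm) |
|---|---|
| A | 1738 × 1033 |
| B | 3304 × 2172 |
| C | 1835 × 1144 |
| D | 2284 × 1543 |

Target golden ratio ≈ 1.618.
A: 1.682 (Δ0.064)  B: 1.521 (Δ0.097)  C: 1.604 (Δ0.014)  D: 1.480 (Δ0.138)

C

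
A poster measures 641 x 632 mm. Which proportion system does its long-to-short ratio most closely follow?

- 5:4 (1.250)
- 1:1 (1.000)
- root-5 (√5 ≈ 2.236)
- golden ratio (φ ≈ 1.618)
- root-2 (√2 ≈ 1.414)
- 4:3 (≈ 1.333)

1:1

641/632 ≈ 1.014. Nearest candidates are 1:1 (1.000, off by 0.014) and 5:4 (1.250, off by 0.236).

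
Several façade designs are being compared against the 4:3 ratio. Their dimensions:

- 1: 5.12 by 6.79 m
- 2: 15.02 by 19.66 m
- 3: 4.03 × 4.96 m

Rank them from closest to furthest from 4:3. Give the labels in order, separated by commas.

1, 2, 3

Ratios: 1 = 6.79 / 5.12 ≈ 1.326; 2 = 19.66 / 15.02 ≈ 1.309; 3 = 4.96 / 4.03 ≈ 1.231.
|Δ from 1.333|: 1 0.007; 2 0.024; 3 0.102.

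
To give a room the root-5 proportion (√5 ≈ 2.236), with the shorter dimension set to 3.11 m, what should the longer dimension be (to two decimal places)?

root-5 ≈ 2.23607.
Longer side = 3.11 × 2.23607 ≈ 6.9542 → 6.95 m.

6.95 m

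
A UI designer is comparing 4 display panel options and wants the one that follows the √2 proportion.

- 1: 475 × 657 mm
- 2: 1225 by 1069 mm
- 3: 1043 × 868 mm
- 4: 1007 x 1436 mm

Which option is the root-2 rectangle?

Ratios (long/short): 1 ≈ 1.383; 2 ≈ 1.146; 3 ≈ 1.202; 4 ≈ 1.426.
root-2 ≈ 1.414; option 4 is nearest (Δ 0.012).

4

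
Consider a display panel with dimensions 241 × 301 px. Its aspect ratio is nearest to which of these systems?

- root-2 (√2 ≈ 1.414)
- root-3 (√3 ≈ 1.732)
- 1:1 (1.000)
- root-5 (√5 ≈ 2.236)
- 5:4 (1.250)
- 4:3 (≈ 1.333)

Ratio = 301 / 241 ≈ 1.249.
Distances: root-2 1.414 (Δ 0.165); root-3 1.732 (Δ 0.483); 1:1 1.000 (Δ 0.249); root-5 2.236 (Δ 0.987); 5:4 1.250 (Δ 0.001); 4:3 1.333 (Δ 0.084).

5:4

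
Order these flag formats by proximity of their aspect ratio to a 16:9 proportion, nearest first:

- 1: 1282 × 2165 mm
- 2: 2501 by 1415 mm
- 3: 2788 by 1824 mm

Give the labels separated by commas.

2, 1, 3

1: 2165/1282 ≈ 1.689 → |1.689 − 1.778| = 0.089
2: 2501/1415 ≈ 1.767 → |1.767 − 1.778| = 0.011
3: 2788/1824 ≈ 1.529 → |1.529 − 1.778| = 0.249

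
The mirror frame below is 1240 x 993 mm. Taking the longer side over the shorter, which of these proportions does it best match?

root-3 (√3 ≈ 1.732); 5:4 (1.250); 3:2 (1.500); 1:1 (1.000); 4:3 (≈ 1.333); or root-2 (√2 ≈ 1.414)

Ratio = 1240 / 993 ≈ 1.249.
Distances: root-3 1.732 (Δ 0.483); 5:4 1.250 (Δ 0.001); 3:2 1.500 (Δ 0.251); 1:1 1.000 (Δ 0.249); 4:3 1.333 (Δ 0.084); root-2 1.414 (Δ 0.165).

5:4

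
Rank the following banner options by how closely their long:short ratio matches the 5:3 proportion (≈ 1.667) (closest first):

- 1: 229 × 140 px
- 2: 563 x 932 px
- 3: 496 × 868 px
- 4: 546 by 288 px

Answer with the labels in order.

2, 1, 3, 4

1: 229/140 ≈ 1.636 → |1.636 − 1.667| = 0.031
2: 932/563 ≈ 1.655 → |1.655 − 1.667| = 0.012
3: 868/496 ≈ 1.750 → |1.750 − 1.667| = 0.083
4: 546/288 ≈ 1.896 → |1.896 − 1.667| = 0.229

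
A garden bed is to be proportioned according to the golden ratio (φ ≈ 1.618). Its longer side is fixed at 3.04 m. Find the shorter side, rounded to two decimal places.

1.88 m

golden ratio ≈ 1.61803.
Shorter side = 3.04 ÷ 1.61803 ≈ 1.8788 → 1.88 m.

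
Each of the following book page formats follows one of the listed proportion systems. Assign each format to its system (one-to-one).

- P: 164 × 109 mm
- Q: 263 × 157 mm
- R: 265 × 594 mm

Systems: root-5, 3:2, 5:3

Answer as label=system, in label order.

P = 164/109 ≈ 1.505 → 3:2 (1.500)
Q = 263/157 ≈ 1.675 → 5:3 (1.667)
R = 594/265 ≈ 2.242 → root-5 (2.236)

P=3:2, Q=5:3, R=root-5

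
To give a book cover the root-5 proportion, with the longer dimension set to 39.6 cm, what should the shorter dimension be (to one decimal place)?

17.7 cm

root-5 ≈ 2.23607.
Shorter side = 39.6 ÷ 2.23607 ≈ 17.710 → 17.7 cm.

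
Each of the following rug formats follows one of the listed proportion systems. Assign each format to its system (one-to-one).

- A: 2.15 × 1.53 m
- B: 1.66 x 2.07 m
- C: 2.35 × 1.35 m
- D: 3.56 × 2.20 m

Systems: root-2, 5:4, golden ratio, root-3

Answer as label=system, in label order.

Ratios: A ≈ 1.405; B ≈ 1.247; C ≈ 1.741; D ≈ 1.618.
Targets: root-2 ≈ 1.414; 5:4 ≈ 1.250; golden ratio ≈ 1.618; root-3 ≈ 1.732.

A=root-2, B=5:4, C=root-3, D=golden ratio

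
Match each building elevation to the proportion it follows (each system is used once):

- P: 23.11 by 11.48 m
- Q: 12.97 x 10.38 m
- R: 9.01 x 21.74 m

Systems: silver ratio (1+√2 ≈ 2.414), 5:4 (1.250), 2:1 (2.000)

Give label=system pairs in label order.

P=2:1, Q=5:4, R=silver ratio

P = 23.11/11.48 ≈ 2.013 → 2:1 (2.000)
Q = 12.97/10.38 ≈ 1.250 → 5:4 (1.250)
R = 21.74/9.01 ≈ 2.413 → silver ratio (2.414)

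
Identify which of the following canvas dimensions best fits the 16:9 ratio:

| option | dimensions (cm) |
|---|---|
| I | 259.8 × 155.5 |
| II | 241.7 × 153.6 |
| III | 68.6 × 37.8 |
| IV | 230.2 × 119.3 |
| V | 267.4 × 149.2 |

V

Target 16:9 ≈ 1.778.
I: 1.671 (Δ0.107)  II: 1.574 (Δ0.204)  III: 1.815 (Δ0.037)  IV: 1.930 (Δ0.152)  V: 1.792 (Δ0.014)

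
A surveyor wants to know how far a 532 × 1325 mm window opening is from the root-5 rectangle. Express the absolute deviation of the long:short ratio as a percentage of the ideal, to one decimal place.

Ratio = 1325 / 532 ≈ 2.4906.
Ideal root-5 ≈ 2.2361. |2.4906 − 2.2361| / 2.2361 ≈ 11.38% → 11.4%.

11.4%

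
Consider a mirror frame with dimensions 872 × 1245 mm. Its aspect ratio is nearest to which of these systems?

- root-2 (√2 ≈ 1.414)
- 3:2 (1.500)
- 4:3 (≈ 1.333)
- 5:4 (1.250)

root-2

Ratio = 1245 / 872 ≈ 1.428.
Distances: root-2 1.414 (Δ 0.014); 3:2 1.500 (Δ 0.072); 4:3 1.333 (Δ 0.095); 5:4 1.250 (Δ 0.178).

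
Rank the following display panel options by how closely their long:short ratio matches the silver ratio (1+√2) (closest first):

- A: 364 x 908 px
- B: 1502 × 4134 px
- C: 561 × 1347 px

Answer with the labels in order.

C, A, B

A: 908/364 ≈ 2.495 → |2.495 − 2.414| = 0.081
B: 4134/1502 ≈ 2.752 → |2.752 − 2.414| = 0.338
C: 1347/561 ≈ 2.401 → |2.401 − 2.414| = 0.013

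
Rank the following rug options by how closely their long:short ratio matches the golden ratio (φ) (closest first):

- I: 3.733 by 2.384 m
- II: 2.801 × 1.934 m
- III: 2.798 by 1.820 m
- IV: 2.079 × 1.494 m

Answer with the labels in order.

I: 3.733/2.384 ≈ 1.566 → |1.566 − 1.618| = 0.052
II: 2.801/1.934 ≈ 1.448 → |1.448 − 1.618| = 0.170
III: 2.798/1.820 ≈ 1.537 → |1.537 − 1.618| = 0.081
IV: 2.079/1.494 ≈ 1.392 → |1.392 − 1.618| = 0.226

I, III, II, IV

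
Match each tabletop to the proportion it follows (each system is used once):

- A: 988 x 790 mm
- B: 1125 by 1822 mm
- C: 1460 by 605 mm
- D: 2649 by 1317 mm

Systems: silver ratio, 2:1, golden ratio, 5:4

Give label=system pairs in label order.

A=5:4, B=golden ratio, C=silver ratio, D=2:1

A = 988/790 ≈ 1.251 → 5:4 (1.250)
B = 1822/1125 ≈ 1.620 → golden ratio (1.618)
C = 1460/605 ≈ 2.413 → silver ratio (2.414)
D = 2649/1317 ≈ 2.011 → 2:1 (2.000)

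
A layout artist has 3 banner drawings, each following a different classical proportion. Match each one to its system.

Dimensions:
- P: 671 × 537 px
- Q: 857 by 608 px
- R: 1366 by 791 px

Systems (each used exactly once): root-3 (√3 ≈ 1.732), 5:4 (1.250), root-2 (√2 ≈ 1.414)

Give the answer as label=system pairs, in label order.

Ratios: P ≈ 1.250; Q ≈ 1.410; R ≈ 1.727.
Targets: root-3 ≈ 1.732; 5:4 ≈ 1.250; root-2 ≈ 1.414.

P=5:4, Q=root-2, R=root-3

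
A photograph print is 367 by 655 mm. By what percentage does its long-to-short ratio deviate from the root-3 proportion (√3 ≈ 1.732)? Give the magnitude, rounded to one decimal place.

Ratio = 655 / 367 ≈ 1.7847.
Ideal root-3 ≈ 1.7321. |1.7847 − 1.7321| / 1.7321 ≈ 3.04% → 3.0%.

3.0%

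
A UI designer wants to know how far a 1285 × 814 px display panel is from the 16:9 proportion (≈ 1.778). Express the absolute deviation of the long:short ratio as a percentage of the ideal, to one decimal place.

11.2%

Ratio = 1285 / 814 ≈ 1.5786.
Ideal 16:9 ≈ 1.7778. |1.5786 − 1.7778| / 1.7778 ≈ 11.20% → 11.2%.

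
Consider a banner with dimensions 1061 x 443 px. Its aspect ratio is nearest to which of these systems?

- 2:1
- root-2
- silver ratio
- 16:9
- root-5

silver ratio

1061/443 ≈ 2.395. Nearest candidates are silver ratio (2.414, off by 0.019) and root-5 (2.236, off by 0.159).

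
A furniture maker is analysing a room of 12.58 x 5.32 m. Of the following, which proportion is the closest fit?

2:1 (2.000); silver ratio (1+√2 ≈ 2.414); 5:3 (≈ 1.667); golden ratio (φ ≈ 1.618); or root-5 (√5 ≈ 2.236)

Ratio = 12.58 / 5.32 ≈ 2.365.
Distances: 2:1 2.000 (Δ 0.365); silver ratio 2.414 (Δ 0.049); 5:3 1.667 (Δ 0.698); golden ratio 1.618 (Δ 0.747); root-5 2.236 (Δ 0.129).

silver ratio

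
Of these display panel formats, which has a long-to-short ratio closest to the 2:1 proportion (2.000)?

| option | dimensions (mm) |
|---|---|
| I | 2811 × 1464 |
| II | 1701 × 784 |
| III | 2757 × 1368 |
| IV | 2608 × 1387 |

III

Ratios (long/short): I ≈ 1.920; II ≈ 2.170; III ≈ 2.015; IV ≈ 1.880.
2:1 ≈ 2.000; option III is nearest (Δ 0.015).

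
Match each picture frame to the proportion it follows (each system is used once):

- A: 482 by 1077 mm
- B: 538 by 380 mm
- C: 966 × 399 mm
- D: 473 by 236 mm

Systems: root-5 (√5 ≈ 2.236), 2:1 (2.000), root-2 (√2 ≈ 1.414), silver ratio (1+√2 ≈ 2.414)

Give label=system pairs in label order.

A=root-5, B=root-2, C=silver ratio, D=2:1

Ratios: A ≈ 2.234; B ≈ 1.416; C ≈ 2.421; D ≈ 2.004.
Targets: root-5 ≈ 2.236; 2:1 ≈ 2.000; root-2 ≈ 1.414; silver ratio ≈ 2.414.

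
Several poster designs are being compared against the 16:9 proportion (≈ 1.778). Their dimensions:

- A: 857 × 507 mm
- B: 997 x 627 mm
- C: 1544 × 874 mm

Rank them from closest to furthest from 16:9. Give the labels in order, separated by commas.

A: 857/507 ≈ 1.690 → |1.690 − 1.778| = 0.088
B: 997/627 ≈ 1.590 → |1.590 − 1.778| = 0.188
C: 1544/874 ≈ 1.767 → |1.767 − 1.778| = 0.011

C, A, B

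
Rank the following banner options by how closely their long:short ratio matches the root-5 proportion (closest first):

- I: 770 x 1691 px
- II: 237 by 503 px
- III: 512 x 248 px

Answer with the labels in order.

I, II, III

I: 1691/770 ≈ 2.196 → |2.196 − 2.236| = 0.040
II: 503/237 ≈ 2.122 → |2.122 − 2.236| = 0.114
III: 512/248 ≈ 2.065 → |2.065 − 2.236| = 0.171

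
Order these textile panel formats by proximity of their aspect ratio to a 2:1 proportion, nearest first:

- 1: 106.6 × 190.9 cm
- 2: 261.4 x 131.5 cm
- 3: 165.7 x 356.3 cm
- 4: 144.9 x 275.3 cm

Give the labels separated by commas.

2, 4, 3, 1

Ratios: 1 = 190.9 / 106.6 ≈ 1.791; 2 = 261.4 / 131.5 ≈ 1.988; 3 = 356.3 / 165.7 ≈ 2.150; 4 = 275.3 / 144.9 ≈ 1.900.
|Δ from 2.000|: 1 0.209; 2 0.012; 3 0.150; 4 0.100.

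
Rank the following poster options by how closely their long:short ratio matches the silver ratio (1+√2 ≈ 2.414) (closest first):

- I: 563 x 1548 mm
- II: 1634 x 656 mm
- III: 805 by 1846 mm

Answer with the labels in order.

II, III, I

I: 1548/563 ≈ 2.750 → |2.750 − 2.414| = 0.336
II: 1634/656 ≈ 2.491 → |2.491 − 2.414| = 0.077
III: 1846/805 ≈ 2.293 → |2.293 − 2.414| = 0.121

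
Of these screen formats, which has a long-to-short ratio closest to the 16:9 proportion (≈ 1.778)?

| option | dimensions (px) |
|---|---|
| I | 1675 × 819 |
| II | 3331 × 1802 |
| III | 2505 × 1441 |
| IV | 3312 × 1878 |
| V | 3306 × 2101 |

IV

Target 16:9 ≈ 1.778.
I: 2.045 (Δ0.267)  II: 1.849 (Δ0.071)  III: 1.738 (Δ0.040)  IV: 1.764 (Δ0.014)  V: 1.574 (Δ0.204)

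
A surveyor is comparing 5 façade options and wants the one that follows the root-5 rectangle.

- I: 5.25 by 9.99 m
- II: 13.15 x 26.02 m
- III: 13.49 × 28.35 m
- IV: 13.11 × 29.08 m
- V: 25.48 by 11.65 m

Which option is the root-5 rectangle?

IV

Ratios (long/short): I ≈ 1.903; II ≈ 1.979; III ≈ 2.102; IV ≈ 2.218; V ≈ 2.187.
root-5 ≈ 2.236; option IV is nearest (Δ 0.018).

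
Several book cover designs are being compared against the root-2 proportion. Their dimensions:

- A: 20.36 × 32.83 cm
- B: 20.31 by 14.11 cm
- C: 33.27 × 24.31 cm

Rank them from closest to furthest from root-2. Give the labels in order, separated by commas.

B, C, A

Ratios: A = 32.83 / 20.36 ≈ 1.612; B = 20.31 / 14.11 ≈ 1.439; C = 33.27 / 24.31 ≈ 1.369.
|Δ from 1.414|: A 0.198; B 0.025; C 0.045.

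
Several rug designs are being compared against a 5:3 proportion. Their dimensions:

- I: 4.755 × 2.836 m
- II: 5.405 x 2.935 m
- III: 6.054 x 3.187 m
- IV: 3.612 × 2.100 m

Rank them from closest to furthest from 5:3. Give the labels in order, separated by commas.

Ratios: I = 4.755 / 2.836 ≈ 1.677; II = 5.405 / 2.935 ≈ 1.842; III = 6.054 / 3.187 ≈ 1.900; IV = 3.612 / 2.100 ≈ 1.720.
|Δ from 1.667|: I 0.010; II 0.175; III 0.233; IV 0.053.

I, IV, II, III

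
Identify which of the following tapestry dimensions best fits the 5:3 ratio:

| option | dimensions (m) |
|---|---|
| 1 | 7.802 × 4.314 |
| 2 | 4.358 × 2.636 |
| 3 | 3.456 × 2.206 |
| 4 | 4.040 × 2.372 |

Target 5:3 ≈ 1.667.
1: 1.809 (Δ0.142)  2: 1.653 (Δ0.014)  3: 1.567 (Δ0.100)  4: 1.703 (Δ0.036)

2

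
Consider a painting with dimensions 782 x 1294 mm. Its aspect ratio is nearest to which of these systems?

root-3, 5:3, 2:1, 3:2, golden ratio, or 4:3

5:3

Ratio = 1294 / 782 ≈ 1.655.
Distances: root-3 1.732 (Δ 0.077); 5:3 1.667 (Δ 0.012); 2:1 2.000 (Δ 0.345); 3:2 1.500 (Δ 0.155); golden ratio 1.618 (Δ 0.037); 4:3 1.333 (Δ 0.322).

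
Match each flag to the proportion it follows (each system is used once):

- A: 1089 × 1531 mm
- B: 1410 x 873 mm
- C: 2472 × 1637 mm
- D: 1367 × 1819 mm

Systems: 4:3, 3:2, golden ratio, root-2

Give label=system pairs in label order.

Ratios: A ≈ 1.406; B ≈ 1.615; C ≈ 1.510; D ≈ 1.331.
Targets: 4:3 ≈ 1.333; 3:2 ≈ 1.500; golden ratio ≈ 1.618; root-2 ≈ 1.414.

A=root-2, B=golden ratio, C=3:2, D=4:3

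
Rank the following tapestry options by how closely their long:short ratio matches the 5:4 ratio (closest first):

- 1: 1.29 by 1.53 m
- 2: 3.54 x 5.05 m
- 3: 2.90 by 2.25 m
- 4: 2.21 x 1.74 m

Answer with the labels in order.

1: 1.53/1.29 ≈ 1.186 → |1.186 − 1.250| = 0.064
2: 5.05/3.54 ≈ 1.427 → |1.427 − 1.250| = 0.177
3: 2.90/2.25 ≈ 1.289 → |1.289 − 1.250| = 0.039
4: 2.21/1.74 ≈ 1.270 → |1.270 − 1.250| = 0.020

4, 3, 1, 2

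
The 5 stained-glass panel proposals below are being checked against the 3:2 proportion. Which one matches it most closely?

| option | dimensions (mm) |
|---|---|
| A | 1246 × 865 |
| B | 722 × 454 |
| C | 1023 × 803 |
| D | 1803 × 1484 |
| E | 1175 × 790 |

Target 3:2 ≈ 1.500.
A: 1.440 (Δ0.060)  B: 1.590 (Δ0.090)  C: 1.274 (Δ0.226)  D: 1.215 (Δ0.285)  E: 1.487 (Δ0.013)

E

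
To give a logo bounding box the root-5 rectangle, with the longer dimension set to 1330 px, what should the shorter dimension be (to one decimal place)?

594.8 px

root-5 ≈ 2.23607.
Shorter side = 1330 ÷ 2.23607 ≈ 594.794 → 594.8 px.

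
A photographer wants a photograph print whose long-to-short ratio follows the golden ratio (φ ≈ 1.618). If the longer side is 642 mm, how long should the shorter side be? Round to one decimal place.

golden ratio ≈ 1.61803.
Shorter side = 642 ÷ 1.61803 ≈ 396.779 → 396.8 mm.

396.8 mm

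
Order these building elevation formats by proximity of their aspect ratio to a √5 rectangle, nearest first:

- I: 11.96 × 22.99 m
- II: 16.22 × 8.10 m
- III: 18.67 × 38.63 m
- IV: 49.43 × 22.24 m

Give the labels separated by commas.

IV, III, II, I

Ratios: I = 22.99 / 11.96 ≈ 1.922; II = 16.22 / 8.10 ≈ 2.002; III = 38.63 / 18.67 ≈ 2.069; IV = 49.43 / 22.24 ≈ 2.223.
|Δ from 2.236|: I 0.314; II 0.234; III 0.167; IV 0.013.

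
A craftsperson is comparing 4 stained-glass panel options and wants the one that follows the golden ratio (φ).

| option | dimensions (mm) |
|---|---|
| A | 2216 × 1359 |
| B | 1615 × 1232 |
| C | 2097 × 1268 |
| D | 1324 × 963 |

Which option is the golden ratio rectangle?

Ratios (long/short): A ≈ 1.631; B ≈ 1.311; C ≈ 1.654; D ≈ 1.375.
golden ratio ≈ 1.618; option A is nearest (Δ 0.013).

A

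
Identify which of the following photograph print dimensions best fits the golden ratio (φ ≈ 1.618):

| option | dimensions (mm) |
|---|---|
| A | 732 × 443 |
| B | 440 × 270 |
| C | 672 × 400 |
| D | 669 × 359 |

Ratios (long/short): A ≈ 1.652; B ≈ 1.630; C ≈ 1.680; D ≈ 1.864.
golden ratio ≈ 1.618; option B is nearest (Δ 0.012).

B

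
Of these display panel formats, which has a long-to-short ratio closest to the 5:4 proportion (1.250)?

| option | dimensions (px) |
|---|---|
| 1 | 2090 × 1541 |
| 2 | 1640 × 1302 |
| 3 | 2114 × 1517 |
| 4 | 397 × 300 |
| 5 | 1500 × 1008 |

Ratios (long/short): 1 ≈ 1.356; 2 ≈ 1.260; 3 ≈ 1.394; 4 ≈ 1.323; 5 ≈ 1.488.
5:4 ≈ 1.250; option 2 is nearest (Δ 0.010).

2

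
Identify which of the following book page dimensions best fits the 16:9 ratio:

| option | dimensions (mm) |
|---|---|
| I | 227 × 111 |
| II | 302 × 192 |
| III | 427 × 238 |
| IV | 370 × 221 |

III

Target 16:9 ≈ 1.778.
I: 2.045 (Δ0.267)  II: 1.573 (Δ0.205)  III: 1.794 (Δ0.016)  IV: 1.674 (Δ0.104)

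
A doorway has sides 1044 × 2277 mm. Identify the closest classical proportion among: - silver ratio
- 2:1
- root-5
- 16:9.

root-5

Ratio = 2277 / 1044 ≈ 2.181.
Distances: silver ratio 2.414 (Δ 0.233); 2:1 2.000 (Δ 0.181); root-5 2.236 (Δ 0.055); 16:9 1.778 (Δ 0.403).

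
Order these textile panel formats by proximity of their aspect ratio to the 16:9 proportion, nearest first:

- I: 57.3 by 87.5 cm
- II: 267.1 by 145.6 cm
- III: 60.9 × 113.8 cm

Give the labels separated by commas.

II, III, I

Ratios: I = 87.5 / 57.3 ≈ 1.527; II = 267.1 / 145.6 ≈ 1.834; III = 113.8 / 60.9 ≈ 1.869.
|Δ from 1.778|: I 0.251; II 0.056; III 0.091.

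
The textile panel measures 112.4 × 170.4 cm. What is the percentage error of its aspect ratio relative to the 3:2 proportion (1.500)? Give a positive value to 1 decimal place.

1.1%

Ratio = 170.4 / 112.4 ≈ 1.5160.
Ideal 3:2 = 1.5000. |1.5160 − 1.5000| / 1.5000 ≈ 1.07% → 1.1%.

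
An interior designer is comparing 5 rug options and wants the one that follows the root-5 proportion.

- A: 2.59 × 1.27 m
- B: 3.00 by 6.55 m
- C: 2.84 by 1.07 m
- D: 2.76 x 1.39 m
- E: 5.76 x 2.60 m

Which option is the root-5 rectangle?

Ratios (long/short): A ≈ 2.039; B ≈ 2.183; C ≈ 2.654; D ≈ 1.986; E ≈ 2.215.
root-5 ≈ 2.236; option E is nearest (Δ 0.021).

E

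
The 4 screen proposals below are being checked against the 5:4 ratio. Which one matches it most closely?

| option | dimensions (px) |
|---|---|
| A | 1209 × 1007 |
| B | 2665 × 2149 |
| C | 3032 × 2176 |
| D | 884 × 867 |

B

Ratios (long/short): A ≈ 1.201; B ≈ 1.240; C ≈ 1.393; D ≈ 1.020.
5:4 ≈ 1.250; option B is nearest (Δ 0.010).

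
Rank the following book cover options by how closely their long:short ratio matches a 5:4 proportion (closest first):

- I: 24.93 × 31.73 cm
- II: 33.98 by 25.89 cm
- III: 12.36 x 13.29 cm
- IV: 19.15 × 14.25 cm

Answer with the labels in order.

I, II, IV, III

I: 31.73/24.93 ≈ 1.273 → |1.273 − 1.250| = 0.023
II: 33.98/25.89 ≈ 1.312 → |1.312 − 1.250| = 0.062
III: 13.29/12.36 ≈ 1.075 → |1.075 − 1.250| = 0.175
IV: 19.15/14.25 ≈ 1.344 → |1.344 − 1.250| = 0.094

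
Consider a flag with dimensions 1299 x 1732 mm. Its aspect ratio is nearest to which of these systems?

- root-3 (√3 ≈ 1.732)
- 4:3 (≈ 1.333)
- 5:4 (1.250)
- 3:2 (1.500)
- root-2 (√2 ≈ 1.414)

1732/1299 ≈ 1.333. Nearest candidates are 4:3 (1.333, off by 0.000) and root-2 (1.414, off by 0.081).

4:3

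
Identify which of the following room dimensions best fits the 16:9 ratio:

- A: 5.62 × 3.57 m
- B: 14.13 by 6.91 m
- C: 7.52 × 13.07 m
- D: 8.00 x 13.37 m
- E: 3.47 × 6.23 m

Ratios (long/short): A ≈ 1.574; B ≈ 2.045; C ≈ 1.738; D ≈ 1.671; E ≈ 1.795.
16:9 ≈ 1.778; option E is nearest (Δ 0.017).

E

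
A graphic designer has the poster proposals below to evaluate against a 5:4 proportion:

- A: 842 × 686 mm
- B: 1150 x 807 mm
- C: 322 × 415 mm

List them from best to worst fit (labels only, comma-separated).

A, C, B

Ratios: A = 842 / 686 ≈ 1.227; B = 1150 / 807 ≈ 1.425; C = 415 / 322 ≈ 1.289.
|Δ from 1.250|: A 0.023; B 0.175; C 0.039.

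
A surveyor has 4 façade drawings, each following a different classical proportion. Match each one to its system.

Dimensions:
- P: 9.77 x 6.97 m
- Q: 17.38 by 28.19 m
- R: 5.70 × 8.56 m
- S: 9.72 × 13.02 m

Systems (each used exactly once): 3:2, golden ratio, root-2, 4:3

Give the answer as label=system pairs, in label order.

P = 9.77/6.97 ≈ 1.402 → root-2 (1.414)
Q = 28.19/17.38 ≈ 1.622 → golden ratio (1.618)
R = 8.56/5.70 ≈ 1.502 → 3:2 (1.500)
S = 13.02/9.72 ≈ 1.340 → 4:3 (1.333)

P=root-2, Q=golden ratio, R=3:2, S=4:3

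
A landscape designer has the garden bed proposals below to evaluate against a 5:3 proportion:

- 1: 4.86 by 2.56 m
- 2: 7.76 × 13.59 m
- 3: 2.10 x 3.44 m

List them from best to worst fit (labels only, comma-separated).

1: 4.86/2.56 ≈ 1.898 → |1.898 − 1.667| = 0.231
2: 13.59/7.76 ≈ 1.751 → |1.751 − 1.667| = 0.084
3: 3.44/2.10 ≈ 1.638 → |1.638 − 1.667| = 0.029

3, 2, 1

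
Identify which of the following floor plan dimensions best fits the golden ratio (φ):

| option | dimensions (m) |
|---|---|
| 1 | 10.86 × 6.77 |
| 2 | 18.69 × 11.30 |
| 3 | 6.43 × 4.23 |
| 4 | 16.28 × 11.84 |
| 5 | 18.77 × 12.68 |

1

Target golden ratio ≈ 1.618.
1: 1.604 (Δ0.014)  2: 1.654 (Δ0.036)  3: 1.520 (Δ0.098)  4: 1.375 (Δ0.243)  5: 1.480 (Δ0.138)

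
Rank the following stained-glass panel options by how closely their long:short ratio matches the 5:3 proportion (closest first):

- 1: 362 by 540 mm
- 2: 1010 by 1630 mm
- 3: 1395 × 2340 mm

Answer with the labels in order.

1: 540/362 ≈ 1.492 → |1.492 − 1.667| = 0.175
2: 1630/1010 ≈ 1.614 → |1.614 − 1.667| = 0.053
3: 2340/1395 ≈ 1.677 → |1.677 − 1.667| = 0.010

3, 2, 1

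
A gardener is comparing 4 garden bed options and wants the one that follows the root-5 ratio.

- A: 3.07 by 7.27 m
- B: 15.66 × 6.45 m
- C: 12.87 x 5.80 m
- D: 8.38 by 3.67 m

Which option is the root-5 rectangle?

C

Target root-5 ≈ 2.236.
A: 2.368 (Δ0.132)  B: 2.428 (Δ0.192)  C: 2.219 (Δ0.017)  D: 2.283 (Δ0.047)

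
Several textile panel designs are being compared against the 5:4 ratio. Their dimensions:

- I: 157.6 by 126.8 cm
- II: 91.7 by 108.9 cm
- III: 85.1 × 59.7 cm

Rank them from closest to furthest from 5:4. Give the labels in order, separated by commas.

I, II, III

I: 157.6/126.8 ≈ 1.243 → |1.243 − 1.250| = 0.007
II: 108.9/91.7 ≈ 1.188 → |1.188 − 1.250| = 0.062
III: 85.1/59.7 ≈ 1.425 → |1.425 − 1.250| = 0.175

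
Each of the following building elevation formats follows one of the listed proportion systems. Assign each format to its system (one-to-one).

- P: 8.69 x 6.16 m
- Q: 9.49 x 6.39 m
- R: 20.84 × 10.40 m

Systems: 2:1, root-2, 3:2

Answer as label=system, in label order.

P=root-2, Q=3:2, R=2:1

P = 8.69/6.16 ≈ 1.411 → root-2 (1.414)
Q = 9.49/6.39 ≈ 1.485 → 3:2 (1.500)
R = 20.84/10.40 ≈ 2.004 → 2:1 (2.000)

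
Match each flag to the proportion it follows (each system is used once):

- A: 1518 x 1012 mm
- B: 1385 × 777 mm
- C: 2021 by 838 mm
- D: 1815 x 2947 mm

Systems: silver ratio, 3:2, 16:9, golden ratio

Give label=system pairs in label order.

A = 1518/1012 ≈ 1.500 → 3:2 (1.500)
B = 1385/777 ≈ 1.782 → 16:9 (1.778)
C = 2021/838 ≈ 2.412 → silver ratio (2.414)
D = 2947/1815 ≈ 1.624 → golden ratio (1.618)

A=3:2, B=16:9, C=silver ratio, D=golden ratio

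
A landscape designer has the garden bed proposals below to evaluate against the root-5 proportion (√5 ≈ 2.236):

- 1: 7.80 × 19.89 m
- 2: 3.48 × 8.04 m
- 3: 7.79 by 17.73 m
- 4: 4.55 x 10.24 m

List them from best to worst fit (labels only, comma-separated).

4, 3, 2, 1

Ratios: 1 = 19.89 / 7.80 ≈ 2.550; 2 = 8.04 / 3.48 ≈ 2.310; 3 = 17.73 / 7.79 ≈ 2.276; 4 = 10.24 / 4.55 ≈ 2.251.
|Δ from 2.236|: 1 0.314; 2 0.074; 3 0.040; 4 0.015.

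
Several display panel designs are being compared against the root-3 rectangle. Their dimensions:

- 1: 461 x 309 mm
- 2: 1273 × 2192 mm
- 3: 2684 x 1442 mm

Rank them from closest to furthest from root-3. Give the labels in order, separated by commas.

2, 3, 1

Ratios: 1 = 461 / 309 ≈ 1.492; 2 = 2192 / 1273 ≈ 1.722; 3 = 2684 / 1442 ≈ 1.861.
|Δ from 1.732|: 1 0.240; 2 0.010; 3 0.129.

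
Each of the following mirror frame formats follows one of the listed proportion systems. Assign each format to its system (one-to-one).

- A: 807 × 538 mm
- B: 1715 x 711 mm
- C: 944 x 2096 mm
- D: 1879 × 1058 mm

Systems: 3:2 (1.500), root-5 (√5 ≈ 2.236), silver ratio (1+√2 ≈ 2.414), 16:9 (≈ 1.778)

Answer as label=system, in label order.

A=3:2, B=silver ratio, C=root-5, D=16:9

Ratios: A ≈ 1.500; B ≈ 2.412; C ≈ 2.220; D ≈ 1.776.
Targets: 3:2 ≈ 1.500; root-5 ≈ 2.236; silver ratio ≈ 2.414; 16:9 ≈ 1.778.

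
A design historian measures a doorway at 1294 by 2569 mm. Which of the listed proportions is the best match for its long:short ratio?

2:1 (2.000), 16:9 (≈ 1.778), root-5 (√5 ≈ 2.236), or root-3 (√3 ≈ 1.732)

2569/1294 ≈ 1.985. Nearest candidates are 2:1 (2.000, off by 0.015) and 16:9 (1.778, off by 0.207).

2:1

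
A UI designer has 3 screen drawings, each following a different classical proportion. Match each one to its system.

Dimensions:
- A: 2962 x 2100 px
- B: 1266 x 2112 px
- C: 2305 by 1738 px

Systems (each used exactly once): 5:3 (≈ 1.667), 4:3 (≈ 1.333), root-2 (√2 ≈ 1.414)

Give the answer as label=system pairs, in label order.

A=root-2, B=5:3, C=4:3

Ratios: A ≈ 1.410; B ≈ 1.668; C ≈ 1.326.
Targets: 5:3 ≈ 1.667; 4:3 ≈ 1.333; root-2 ≈ 1.414.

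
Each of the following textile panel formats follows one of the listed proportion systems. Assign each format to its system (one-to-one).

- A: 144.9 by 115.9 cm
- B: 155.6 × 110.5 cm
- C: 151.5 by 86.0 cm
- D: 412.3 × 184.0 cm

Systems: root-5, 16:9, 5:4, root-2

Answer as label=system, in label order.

Ratios: A ≈ 1.250; B ≈ 1.408; C ≈ 1.762; D ≈ 2.241.
Targets: root-5 ≈ 2.236; 16:9 ≈ 1.778; 5:4 ≈ 1.250; root-2 ≈ 1.414.

A=5:4, B=root-2, C=16:9, D=root-5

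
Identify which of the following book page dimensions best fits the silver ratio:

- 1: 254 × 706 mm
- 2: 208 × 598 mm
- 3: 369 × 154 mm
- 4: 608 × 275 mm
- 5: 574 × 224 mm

Target silver ratio ≈ 2.414.
1: 2.780 (Δ0.366)  2: 2.875 (Δ0.461)  3: 2.396 (Δ0.018)  4: 2.211 (Δ0.203)  5: 2.562 (Δ0.148)

3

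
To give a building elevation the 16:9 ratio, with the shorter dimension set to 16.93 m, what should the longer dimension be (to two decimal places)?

30.10 m

16:9 ≈ 1.77778.
Longer side = 16.93 × 1.77778 ≈ 30.0978 → 30.10 m.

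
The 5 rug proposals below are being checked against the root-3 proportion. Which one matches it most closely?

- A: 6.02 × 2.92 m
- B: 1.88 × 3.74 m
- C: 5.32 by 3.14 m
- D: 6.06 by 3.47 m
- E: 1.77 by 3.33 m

D

Target root-3 ≈ 1.732.
A: 2.062 (Δ0.330)  B: 1.989 (Δ0.257)  C: 1.694 (Δ0.038)  D: 1.746 (Δ0.014)  E: 1.881 (Δ0.149)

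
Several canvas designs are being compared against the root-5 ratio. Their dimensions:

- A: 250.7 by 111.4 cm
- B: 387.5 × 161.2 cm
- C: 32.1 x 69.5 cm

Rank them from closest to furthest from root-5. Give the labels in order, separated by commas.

A, C, B

A: 250.7/111.4 ≈ 2.250 → |2.250 − 2.236| = 0.014
B: 387.5/161.2 ≈ 2.404 → |2.404 − 2.236| = 0.168
C: 69.5/32.1 ≈ 2.165 → |2.165 − 2.236| = 0.071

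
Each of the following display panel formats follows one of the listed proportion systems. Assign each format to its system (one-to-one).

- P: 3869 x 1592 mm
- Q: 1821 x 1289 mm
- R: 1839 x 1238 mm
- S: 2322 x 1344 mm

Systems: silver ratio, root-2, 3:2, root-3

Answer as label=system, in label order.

P = 3869/1592 ≈ 2.430 → silver ratio (2.414)
Q = 1821/1289 ≈ 1.413 → root-2 (1.414)
R = 1839/1238 ≈ 1.485 → 3:2 (1.500)
S = 2322/1344 ≈ 1.728 → root-3 (1.732)

P=silver ratio, Q=root-2, R=3:2, S=root-3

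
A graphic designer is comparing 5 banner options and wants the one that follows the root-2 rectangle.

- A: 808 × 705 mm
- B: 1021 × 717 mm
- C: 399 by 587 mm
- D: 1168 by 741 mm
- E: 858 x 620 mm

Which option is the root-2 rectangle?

B

Ratios (long/short): A ≈ 1.146; B ≈ 1.424; C ≈ 1.471; D ≈ 1.576; E ≈ 1.384.
root-2 ≈ 1.414; option B is nearest (Δ 0.010).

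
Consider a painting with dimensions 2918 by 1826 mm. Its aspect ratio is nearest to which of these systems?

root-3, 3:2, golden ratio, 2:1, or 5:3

golden ratio

Ratio = 2918 / 1826 ≈ 1.598.
Distances: root-3 1.732 (Δ 0.134); 3:2 1.500 (Δ 0.098); golden ratio 1.618 (Δ 0.020); 2:1 2.000 (Δ 0.402); 5:3 1.667 (Δ 0.069).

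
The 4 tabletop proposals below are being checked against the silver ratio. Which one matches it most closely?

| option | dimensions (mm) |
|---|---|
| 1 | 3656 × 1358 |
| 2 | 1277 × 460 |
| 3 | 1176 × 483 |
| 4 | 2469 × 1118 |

Target silver ratio ≈ 2.414.
1: 2.692 (Δ0.278)  2: 2.776 (Δ0.362)  3: 2.435 (Δ0.021)  4: 2.208 (Δ0.206)

3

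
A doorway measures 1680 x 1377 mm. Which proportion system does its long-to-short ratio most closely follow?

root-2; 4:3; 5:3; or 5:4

5:4

1680/1377 ≈ 1.220. Nearest candidates are 5:4 (1.250, off by 0.030) and 4:3 (1.333, off by 0.113).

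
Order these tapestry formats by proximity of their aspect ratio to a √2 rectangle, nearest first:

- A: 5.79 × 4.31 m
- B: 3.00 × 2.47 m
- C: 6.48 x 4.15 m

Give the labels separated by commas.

Ratios: A = 5.79 / 4.31 ≈ 1.343; B = 3.00 / 2.47 ≈ 1.215; C = 6.48 / 4.15 ≈ 1.561.
|Δ from 1.414|: A 0.071; B 0.199; C 0.147.

A, C, B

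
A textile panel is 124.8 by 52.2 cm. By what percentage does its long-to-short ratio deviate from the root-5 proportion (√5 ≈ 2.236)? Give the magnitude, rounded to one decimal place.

Ratio = 124.8 / 52.2 ≈ 2.3908.
Ideal root-5 ≈ 2.2361. |2.3908 − 2.2361| / 2.2361 ≈ 6.92% → 6.9%.

6.9%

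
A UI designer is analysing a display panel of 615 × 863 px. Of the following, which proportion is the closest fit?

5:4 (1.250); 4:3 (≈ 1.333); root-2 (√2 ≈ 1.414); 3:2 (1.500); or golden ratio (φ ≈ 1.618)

root-2

863/615 ≈ 1.403. Nearest candidates are root-2 (1.414, off by 0.011) and 4:3 (1.333, off by 0.070).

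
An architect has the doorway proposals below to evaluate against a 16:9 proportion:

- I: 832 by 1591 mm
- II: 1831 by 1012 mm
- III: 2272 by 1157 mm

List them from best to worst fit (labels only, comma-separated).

II, I, III

I: 1591/832 ≈ 1.912 → |1.912 − 1.778| = 0.134
II: 1831/1012 ≈ 1.809 → |1.809 − 1.778| = 0.031
III: 2272/1157 ≈ 1.964 → |1.964 − 1.778| = 0.186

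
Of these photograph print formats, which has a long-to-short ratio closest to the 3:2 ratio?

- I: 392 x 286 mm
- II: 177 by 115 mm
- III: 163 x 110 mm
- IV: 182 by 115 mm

III

Ratios (long/short): I ≈ 1.371; II ≈ 1.539; III ≈ 1.482; IV ≈ 1.583.
3:2 ≈ 1.500; option III is nearest (Δ 0.018).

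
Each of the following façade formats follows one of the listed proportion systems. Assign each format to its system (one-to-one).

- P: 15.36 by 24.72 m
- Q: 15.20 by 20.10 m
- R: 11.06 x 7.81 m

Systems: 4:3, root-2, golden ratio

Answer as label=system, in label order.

Ratios: P ≈ 1.609; Q ≈ 1.322; R ≈ 1.416.
Targets: 4:3 ≈ 1.333; root-2 ≈ 1.414; golden ratio ≈ 1.618.

P=golden ratio, Q=4:3, R=root-2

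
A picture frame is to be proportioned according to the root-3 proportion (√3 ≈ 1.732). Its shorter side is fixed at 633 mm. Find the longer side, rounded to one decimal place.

root-3 ≈ 1.73205.
Longer side = 633 × 1.73205 ≈ 1096.388 → 1096.4 mm.

1096.4 mm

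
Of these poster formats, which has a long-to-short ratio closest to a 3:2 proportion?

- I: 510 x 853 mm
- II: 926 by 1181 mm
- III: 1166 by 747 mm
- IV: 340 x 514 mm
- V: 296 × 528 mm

Ratios (long/short): I ≈ 1.673; II ≈ 1.275; III ≈ 1.561; IV ≈ 1.512; V ≈ 1.784.
3:2 ≈ 1.500; option IV is nearest (Δ 0.012).

IV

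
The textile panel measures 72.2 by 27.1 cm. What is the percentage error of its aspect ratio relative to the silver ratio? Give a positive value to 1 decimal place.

Ratio = 72.2 / 27.1 ≈ 2.6642.
Ideal silver ratio ≈ 2.4142. |2.6642 − 2.4142| / 2.4142 ≈ 10.36% → 10.4%.

10.4%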